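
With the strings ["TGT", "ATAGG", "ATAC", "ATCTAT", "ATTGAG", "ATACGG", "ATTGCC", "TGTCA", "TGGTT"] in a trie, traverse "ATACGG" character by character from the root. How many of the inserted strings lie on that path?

Walk "ATACGG" from the root; an end-of-word marker is hit whenever a stored word is a prefix of "ATACGG".
Prefixes of the query that are stored words: "ATAC", "ATACGG"
Count: 2

2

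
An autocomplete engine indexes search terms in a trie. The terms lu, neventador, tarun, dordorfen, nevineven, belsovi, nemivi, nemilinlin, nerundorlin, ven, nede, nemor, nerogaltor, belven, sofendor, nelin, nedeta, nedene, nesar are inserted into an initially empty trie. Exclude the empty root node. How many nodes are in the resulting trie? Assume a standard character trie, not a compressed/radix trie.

93

Count nodes per top-level branch (shared prefixes stored once):
  'b'-branch (belsovi, belven): 10 nodes
  'd'-branch (dordorfen): 9 nodes
  'l'-branch (lu): 2 nodes
  'n'-branch (nede, nedene, nedeta, nelin, nemilinlin, nemivi, nemor, nerogaltor, nerundorlin, nesar, neventador, nevineven): 56 nodes
  's'-branch (sofendor): 8 nodes
  't'-branch (tarun): 5 nodes
  'v'-branch (ven): 3 nodes
Sum: 93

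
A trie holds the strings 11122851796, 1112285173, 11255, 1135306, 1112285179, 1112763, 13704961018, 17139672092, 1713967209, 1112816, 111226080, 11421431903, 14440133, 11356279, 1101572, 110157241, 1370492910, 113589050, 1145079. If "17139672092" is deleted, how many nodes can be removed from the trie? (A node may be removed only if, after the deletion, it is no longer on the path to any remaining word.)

Walk "17139672092" from the leaf back toward the root, removing each node that no remaining word uses.
The suffix "2" (1 node) is used only by "17139672092"; "1713967209" is itself a stored word, so pruning stops there.
Nodes removed: 1

1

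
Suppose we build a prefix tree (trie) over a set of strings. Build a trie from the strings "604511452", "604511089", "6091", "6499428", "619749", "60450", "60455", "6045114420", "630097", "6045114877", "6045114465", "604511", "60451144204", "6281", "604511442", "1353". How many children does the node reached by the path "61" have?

1

Follow the path "61" to its node, then look at its outgoing edges.
Characters that immediately follow "61" among the stored strings: {9}.
That node has 1 child edge.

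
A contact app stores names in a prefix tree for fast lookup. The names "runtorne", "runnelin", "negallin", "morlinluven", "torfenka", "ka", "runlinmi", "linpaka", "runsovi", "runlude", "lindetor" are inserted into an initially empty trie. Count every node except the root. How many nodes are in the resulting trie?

66

Count nodes per top-level branch (shared prefixes stored once):
  'k'-branch (ka): 2 nodes
  'l'-branch (lindetor, linpaka): 12 nodes
  'm'-branch (morlinluven): 11 nodes
  'n'-branch (negallin): 8 nodes
  'r'-branch (runlinmi, runlude, runnelin, runsovi, runtorne): 25 nodes
  't'-branch (torfenka): 8 nodes
Sum: 66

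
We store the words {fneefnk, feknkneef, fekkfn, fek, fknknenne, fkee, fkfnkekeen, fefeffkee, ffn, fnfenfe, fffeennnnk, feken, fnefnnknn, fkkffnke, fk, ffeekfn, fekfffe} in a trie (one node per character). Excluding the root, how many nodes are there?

81

Insert word by word; a character creates a node only if that edge doesn't already exist:
  "fneefnk" → 7 new (f, n, e, e, f, n, k)
  "feknkneef" → prefix "f" already present; 8 new (e, k, n, k, n, e, e, f)
  "fekkfn" → prefix "fek" already present; 3 new (k, f, n)
  "fek" → prefix "fek" already present; 0 new (none)
  "fknknenne" → prefix "f" already present; 8 new (k, n, k, n, e, n, n, e)
  "fkee" → prefix "fk" already present; 2 new (e, e)
  "fkfnkekeen" → prefix "fk" already present; 8 new (f, n, k, e, k, e, e, n)
  "fefeffkee" → prefix "fe" already present; 7 new (f, e, f, f, k, e, e)
  "ffn" → prefix "f" already present; 2 new (f, n)
  "fnfenfe" → prefix "fn" already present; 5 new (f, e, n, f, e)
  "fffeennnnk" → prefix "ff" already present; 8 new (f, e, e, n, n, n, n, k)
  "feken" → prefix "fek" already present; 2 new (e, n)
  "fnefnnknn" → prefix "fne" already present; 6 new (f, n, n, k, n, n)
  "fkkffnke" → prefix "fk" already present; 6 new (k, f, f, n, k, e)
  "fk" → prefix "fk" already present; 0 new (none)
  "ffeekfn" → prefix "ff" already present; 5 new (e, e, k, f, n)
  "fekfffe" → prefix "fek" already present; 4 new (f, f, f, e)
Total nodes = 7 + 8 + 3 + 0 + 8 + 2 + 8 + 7 + 2 + 5 + 8 + 2 + 6 + 6 + 0 + 5 + 4 = 81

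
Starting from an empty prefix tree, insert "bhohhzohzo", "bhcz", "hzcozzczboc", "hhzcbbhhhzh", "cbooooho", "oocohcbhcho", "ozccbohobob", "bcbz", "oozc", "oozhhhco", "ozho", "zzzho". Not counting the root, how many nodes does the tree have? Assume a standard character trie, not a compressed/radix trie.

79

For each word, the new-node count is its length minus the longest prefix already in the trie:
  "bhohhzohzo" → 10 new (b, h, o, h, h, z, o, h, z, o)
  "bhcz" → prefix "bh" already present; 2 new (c, z)
  "hzcozzczboc" → 11 new (h, z, c, o, z, z, c, z, b, o, c)
  "hhzcbbhhhzh" → prefix "h" already present; 10 new (h, z, c, b, b, h, h, h, z, h)
  "cbooooho" → 8 new (c, b, o, o, o, o, h, o)
  "oocohcbhcho" → 11 new (o, o, c, o, h, c, b, h, c, h, o)
  "ozccbohobob" → prefix "o" already present; 10 new (z, c, c, b, o, h, o, b, o, b)
  "bcbz" → prefix "b" already present; 3 new (c, b, z)
  "oozc" → prefix "oo" already present; 2 new (z, c)
  "oozhhhco" → prefix "ooz" already present; 5 new (h, h, h, c, o)
  "ozho" → prefix "oz" already present; 2 new (h, o)
  "zzzho" → 5 new (z, z, z, h, o)
Total nodes = 10 + 2 + 11 + 10 + 8 + 11 + 10 + 3 + 2 + 5 + 2 + 5 = 79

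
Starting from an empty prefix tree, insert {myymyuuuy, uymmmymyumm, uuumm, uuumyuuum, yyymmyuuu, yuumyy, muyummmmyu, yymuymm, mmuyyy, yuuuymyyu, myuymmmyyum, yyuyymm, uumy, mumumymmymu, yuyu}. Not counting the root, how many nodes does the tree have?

For each word, the new-node count is its length minus the longest prefix already in the trie:
  "myymyuuuy" → 9 new (m, y, y, m, y, u, u, u, y)
  "uymmmymyumm" → 11 new (u, y, m, m, m, y, m, y, u, m, m)
  "uuumm" → prefix "u" already present; 4 new (u, u, m, m)
  "uuumyuuum" → prefix "uuum" already present; 5 new (y, u, u, u, m)
  "yyymmyuuu" → 9 new (y, y, y, m, m, y, u, u, u)
  "yuumyy" → prefix "y" already present; 5 new (u, u, m, y, y)
  "muyummmmyu" → prefix "m" already present; 9 new (u, y, u, m, m, m, m, y, u)
  "yymuymm" → prefix "yy" already present; 5 new (m, u, y, m, m)
  "mmuyyy" → prefix "m" already present; 5 new (m, u, y, y, y)
  "yuuuymyyu" → prefix "yuu" already present; 6 new (u, y, m, y, y, u)
  "myuymmmyyum" → prefix "my" already present; 9 new (u, y, m, m, m, y, y, u, m)
  "yyuyymm" → prefix "yy" already present; 5 new (u, y, y, m, m)
  "uumy" → prefix "uu" already present; 2 new (m, y)
  "mumumymmymu" → prefix "mu" already present; 9 new (m, u, m, y, m, m, y, m, u)
  "yuyu" → prefix "yu" already present; 2 new (y, u)
Total nodes = 9 + 11 + 4 + 5 + 9 + 5 + 9 + 5 + 5 + 6 + 9 + 5 + 2 + 9 + 2 = 95

95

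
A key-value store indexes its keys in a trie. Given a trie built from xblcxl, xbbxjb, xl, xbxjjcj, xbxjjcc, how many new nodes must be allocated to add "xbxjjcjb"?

1

The longest prefix of "xbxjjcjb" already in the trie is "xbxjjcj" (length 7).
New nodes needed: |"xbxjjcjb"| − 7 = 8 − 7 = 1.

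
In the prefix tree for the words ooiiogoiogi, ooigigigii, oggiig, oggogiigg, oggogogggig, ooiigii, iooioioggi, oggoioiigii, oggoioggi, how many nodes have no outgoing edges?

9

A leaf is a node with no children — equivalently, the end of a word that is not a proper prefix of any other stored word.
Those words: "iooioioggi", "oggiig", "oggogiigg", "oggogogggig", "oggoioggi", "oggoioiigii", "ooigigigii", "ooiigii", "ooiiogoiogi"
Leaf count: 9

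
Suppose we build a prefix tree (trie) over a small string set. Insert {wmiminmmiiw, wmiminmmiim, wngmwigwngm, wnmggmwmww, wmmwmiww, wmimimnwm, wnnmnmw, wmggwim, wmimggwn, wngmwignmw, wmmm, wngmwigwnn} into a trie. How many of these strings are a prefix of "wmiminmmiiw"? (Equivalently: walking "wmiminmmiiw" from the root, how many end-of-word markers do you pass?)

Check each prefix of "wmiminmmiiw" against the stored set — each match is an end-marker on the path.
Prefixes of the query that are stored words: "wmiminmmiiw"
Count: 1

1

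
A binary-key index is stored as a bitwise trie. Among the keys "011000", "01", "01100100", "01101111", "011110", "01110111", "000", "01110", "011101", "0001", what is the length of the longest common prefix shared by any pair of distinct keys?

6

Look for the deepest trie node that still has at least two words in its subtree.
e.g. "011101" and "01110111" share the prefix "011101" of length 6; no pair shares a longer one.
Longest shared-prefix length: 6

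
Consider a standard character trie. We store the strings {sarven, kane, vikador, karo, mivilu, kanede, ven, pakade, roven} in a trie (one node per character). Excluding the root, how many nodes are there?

Count nodes per top-level branch (shared prefixes stored once):
  'k'-branch (kane, kanede, karo): 8 nodes
  'm'-branch (mivilu): 6 nodes
  'p'-branch (pakade): 6 nodes
  'r'-branch (roven): 5 nodes
  's'-branch (sarven): 6 nodes
  'v'-branch (ven, vikador): 9 nodes
Sum: 40

40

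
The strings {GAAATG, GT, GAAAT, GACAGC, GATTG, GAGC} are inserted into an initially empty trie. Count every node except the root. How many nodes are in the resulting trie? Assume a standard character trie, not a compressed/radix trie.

16

Trace insertions, counting only characters that open a new branch:
  "GAAATG" → 6 new (G, A, A, A, T, G)
  "GT" → prefix "G" already present; 1 new (T)
  "GAAAT" → prefix "GAAAT" already present; 0 new (none)
  "GACAGC" → prefix "GA" already present; 4 new (C, A, G, C)
  "GATTG" → prefix "GA" already present; 3 new (T, T, G)
  "GAGC" → prefix "GA" already present; 2 new (G, C)
Total nodes = 6 + 1 + 0 + 4 + 3 + 2 = 16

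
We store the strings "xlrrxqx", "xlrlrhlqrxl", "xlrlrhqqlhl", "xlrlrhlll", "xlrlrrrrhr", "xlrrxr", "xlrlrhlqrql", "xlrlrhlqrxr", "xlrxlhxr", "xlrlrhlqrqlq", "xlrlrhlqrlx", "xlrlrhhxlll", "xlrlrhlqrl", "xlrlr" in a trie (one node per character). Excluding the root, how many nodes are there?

44

Count nodes per top-level branch (shared prefixes stored once):
  'x'-branch (xlrlr, xlrlrhhxlll, xlrlrhlll, xlrlrhlqrl, xlrlrhlqrlx, xlrlrhlqrql, xlrlrhlqrqlq, xlrlrhlqrxl, xlrlrhlqrxr, xlrlrhqqlhl, xlrlrrrrhr, xlrrxqx, xlrrxr, xlrxlhxr): 44 nodes
Sum: 44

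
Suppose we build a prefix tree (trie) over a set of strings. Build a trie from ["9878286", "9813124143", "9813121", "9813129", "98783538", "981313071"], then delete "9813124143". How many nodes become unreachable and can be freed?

After clearing the end-marker at "9813124143", prune upward until reaching a node still needed by another word.
The suffix "4143" (4 nodes) is used only by "9813124143"; the node for "981312" still has the child "1", so pruning stops there.
Nodes removed: 4

4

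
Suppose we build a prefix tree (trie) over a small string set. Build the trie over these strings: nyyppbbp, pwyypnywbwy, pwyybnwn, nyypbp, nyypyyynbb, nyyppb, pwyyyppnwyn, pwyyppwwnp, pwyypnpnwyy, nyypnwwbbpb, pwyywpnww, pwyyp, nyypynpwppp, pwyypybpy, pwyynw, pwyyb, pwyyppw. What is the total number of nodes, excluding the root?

72

For each word, the new-node count is its length minus the longest prefix already in the trie:
  "nyyppbbp" → 8 new (n, y, y, p, p, b, b, p)
  "pwyypnywbwy" → 11 new (p, w, y, y, p, n, y, w, b, w, y)
  "pwyybnwn" → prefix "pwyy" already present; 4 new (b, n, w, n)
  "nyypbp" → prefix "nyyp" already present; 2 new (b, p)
  "nyypyyynbb" → prefix "nyyp" already present; 6 new (y, y, y, n, b, b)
  "nyyppb" → prefix "nyyppb" already present; 0 new (none)
  "pwyyyppnwyn" → prefix "pwyy" already present; 7 new (y, p, p, n, w, y, n)
  "pwyyppwwnp" → prefix "pwyyp" already present; 5 new (p, w, w, n, p)
  "pwyypnpnwyy" → prefix "pwyypn" already present; 5 new (p, n, w, y, y)
  "nyypnwwbbpb" → prefix "nyyp" already present; 7 new (n, w, w, b, b, p, b)
  "pwyywpnww" → prefix "pwyy" already present; 5 new (w, p, n, w, w)
  "pwyyp" → prefix "pwyyp" already present; 0 new (none)
  "nyypynpwppp" → prefix "nyypy" already present; 6 new (n, p, w, p, p, p)
  "pwyypybpy" → prefix "pwyyp" already present; 4 new (y, b, p, y)
  "pwyynw" → prefix "pwyy" already present; 2 new (n, w)
  "pwyyb" → prefix "pwyyb" already present; 0 new (none)
  "pwyyppw" → prefix "pwyyppw" already present; 0 new (none)
Total nodes = 8 + 11 + 4 + 2 + 6 + 0 + 7 + 5 + 5 + 7 + 5 + 0 + 6 + 4 + 2 + 0 + 0 = 72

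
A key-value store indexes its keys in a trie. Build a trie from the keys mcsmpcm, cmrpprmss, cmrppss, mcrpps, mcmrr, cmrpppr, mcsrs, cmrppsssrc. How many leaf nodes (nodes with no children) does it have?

A leaf is a node with no children — equivalently, the end of a word that is not a proper prefix of any other stored word.
Those words: "cmrpppr", "cmrpprmss", "cmrppsssrc", "mcmrr", "mcrpps", "mcsmpcm", "mcsrs"
Leaf count: 7

7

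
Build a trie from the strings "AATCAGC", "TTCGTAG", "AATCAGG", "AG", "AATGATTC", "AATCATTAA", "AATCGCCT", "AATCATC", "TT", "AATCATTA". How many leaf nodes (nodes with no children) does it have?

A leaf is a node with no children — equivalently, the end of a word that is not a proper prefix of any other stored word.
Those words: "AATCAGC", "AATCAGG", "AATCATC", "AATCATTAA", "AATCGCCT", "AATGATTC", "AG", "TTCGTAG"
Leaf count: 8

8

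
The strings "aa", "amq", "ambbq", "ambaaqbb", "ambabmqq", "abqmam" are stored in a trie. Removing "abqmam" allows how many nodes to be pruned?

A node on "abqmam"'s path can go only if nothing else ends at it or branches off below it.
The suffix "bqmam" (5 nodes) is used only by "abqmam"; the node for "a" still has the child "a", so pruning stops there.
Nodes removed: 5

5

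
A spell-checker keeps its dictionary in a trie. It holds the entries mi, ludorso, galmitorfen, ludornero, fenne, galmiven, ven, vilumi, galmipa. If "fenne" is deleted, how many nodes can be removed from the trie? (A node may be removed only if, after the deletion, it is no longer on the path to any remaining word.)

After clearing the end-marker at "fenne", prune upward until reaching a node still needed by another word.
No other word shares any prefix with "fenne", so all 5 of its nodes go.
Nodes removed: 5

5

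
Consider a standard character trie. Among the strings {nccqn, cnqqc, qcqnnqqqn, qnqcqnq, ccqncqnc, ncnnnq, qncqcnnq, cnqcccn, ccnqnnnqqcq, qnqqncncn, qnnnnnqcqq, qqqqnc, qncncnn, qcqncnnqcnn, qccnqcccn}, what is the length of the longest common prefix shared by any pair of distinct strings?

Equivalently: take the maximum, over all pairs, of their longest common prefix length.
e.g. "qcqncnnqcnn" and "qcqnnqqqn" share the prefix "qcqn" of length 4; no pair shares a longer one.
Longest shared-prefix length: 4

4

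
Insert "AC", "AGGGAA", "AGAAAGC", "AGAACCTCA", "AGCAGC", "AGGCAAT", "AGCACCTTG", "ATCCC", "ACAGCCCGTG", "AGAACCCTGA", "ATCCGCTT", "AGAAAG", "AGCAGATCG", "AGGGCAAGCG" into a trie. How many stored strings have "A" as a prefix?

Filter for entries beginning with "A":
Words under "A": AC, ACAGCCCGTG, AGAAAG, AGAAAGC, AGAACCCTGA, AGAACCTCA, AGCACCTTG, AGCAGATCG, AGCAGC, AGGCAAT, AGGGAA, AGGGCAAGCG, ATCCC, ATCCGCTT
Count: 14

14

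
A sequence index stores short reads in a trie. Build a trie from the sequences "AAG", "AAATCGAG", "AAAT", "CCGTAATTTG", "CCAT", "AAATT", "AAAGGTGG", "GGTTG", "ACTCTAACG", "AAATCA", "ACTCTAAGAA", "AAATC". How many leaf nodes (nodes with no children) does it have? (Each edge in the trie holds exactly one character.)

10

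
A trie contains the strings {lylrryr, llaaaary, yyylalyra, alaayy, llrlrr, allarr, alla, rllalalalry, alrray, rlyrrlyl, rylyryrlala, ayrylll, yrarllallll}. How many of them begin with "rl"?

2

Filter for entries beginning with "rl":
Matches: "rllalalalry", "rlyrrlyl"
Count: 2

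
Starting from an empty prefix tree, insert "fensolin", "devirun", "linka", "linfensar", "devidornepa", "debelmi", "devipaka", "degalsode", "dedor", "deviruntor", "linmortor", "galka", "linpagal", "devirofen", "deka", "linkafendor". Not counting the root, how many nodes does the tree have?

Insert word by word; a character creates a node only if that edge doesn't already exist:
  "fensolin" → 8 new (f, e, n, s, o, l, i, n)
  "devirun" → 7 new (d, e, v, i, r, u, n)
  "linka" → 5 new (l, i, n, k, a)
  "linfensar" → prefix "lin" already present; 6 new (f, e, n, s, a, r)
  "devidornepa" → prefix "devi" already present; 7 new (d, o, r, n, e, p, a)
  "debelmi" → prefix "de" already present; 5 new (b, e, l, m, i)
  "devipaka" → prefix "devi" already present; 4 new (p, a, k, a)
  "degalsode" → prefix "de" already present; 7 new (g, a, l, s, o, d, e)
  "dedor" → prefix "de" already present; 3 new (d, o, r)
  "deviruntor" → prefix "devirun" already present; 3 new (t, o, r)
  "linmortor" → prefix "lin" already present; 6 new (m, o, r, t, o, r)
  "galka" → 5 new (g, a, l, k, a)
  "linpagal" → prefix "lin" already present; 5 new (p, a, g, a, l)
  "devirofen" → prefix "devir" already present; 4 new (o, f, e, n)
  "deka" → prefix "de" already present; 2 new (k, a)
  "linkafendor" → prefix "linka" already present; 6 new (f, e, n, d, o, r)
Total nodes = 8 + 7 + 5 + 6 + 7 + 5 + 4 + 7 + 3 + 3 + 6 + 5 + 5 + 4 + 2 + 6 = 83

83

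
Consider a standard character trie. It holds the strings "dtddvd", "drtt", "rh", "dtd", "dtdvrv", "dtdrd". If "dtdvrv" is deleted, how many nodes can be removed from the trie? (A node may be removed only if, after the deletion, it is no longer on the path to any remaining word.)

A node on "dtdvrv"'s path can go only if nothing else ends at it or branches off below it.
The suffix "vrv" (3 nodes) is used only by "dtdvrv"; the node for "dtd" still has the child "d", so pruning stops there.
Nodes removed: 3

3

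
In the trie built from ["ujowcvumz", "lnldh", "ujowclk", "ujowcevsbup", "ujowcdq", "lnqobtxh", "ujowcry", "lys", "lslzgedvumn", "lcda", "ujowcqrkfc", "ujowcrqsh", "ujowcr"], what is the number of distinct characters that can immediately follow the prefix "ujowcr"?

2

The children of the "ujowcr" node are the distinct next characters among strings starting with "ujowcr".
Characters that immediately follow "ujowcr" among the stored strings: {q, y}.
That node has 2 child edges.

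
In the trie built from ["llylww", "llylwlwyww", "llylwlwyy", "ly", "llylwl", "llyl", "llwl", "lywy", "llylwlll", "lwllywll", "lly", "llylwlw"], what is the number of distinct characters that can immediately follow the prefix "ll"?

2

Follow the path "ll" to its node, then look at its outgoing edges.
Distinct next characters after "ll": w, y.
That node has 2 child edges.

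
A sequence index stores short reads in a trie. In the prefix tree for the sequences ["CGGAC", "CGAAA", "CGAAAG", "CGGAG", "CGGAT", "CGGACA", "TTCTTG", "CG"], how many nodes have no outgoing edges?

A leaf is a node with no children — equivalently, the end of a word that is not a proper prefix of any other stored word.
Those words: "CGAAAG", "CGGACA", "CGGAG", "CGGAT", "TTCTTG"
Leaf count: 5

5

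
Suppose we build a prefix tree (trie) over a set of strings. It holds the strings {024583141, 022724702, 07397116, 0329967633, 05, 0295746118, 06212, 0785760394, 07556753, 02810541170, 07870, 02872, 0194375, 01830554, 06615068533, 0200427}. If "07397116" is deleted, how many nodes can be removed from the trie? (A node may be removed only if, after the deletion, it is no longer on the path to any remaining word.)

6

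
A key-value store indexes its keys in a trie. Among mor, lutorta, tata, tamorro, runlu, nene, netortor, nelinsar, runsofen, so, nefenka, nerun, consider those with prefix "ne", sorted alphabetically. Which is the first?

DFS of the "ne" subtree visits, in order: "nefenka", "nelinsar", "nene", "nerun", "netortor"
Position 1: nefenka

nefenka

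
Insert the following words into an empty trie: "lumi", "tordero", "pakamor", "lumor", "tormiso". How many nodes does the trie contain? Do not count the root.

24

Trie structure (* marks end of a word):
(root)
├─ l
│  └─ u
│     └─ m
│        ├─ i *
│        └─ o
│           └─ r *
├─ p
│  └─ a
│     └─ k
│        └─ a
│           └─ m
│              └─ o
│                 └─ r *
└─ t
   └─ o
      └─ r
         ├─ d
         │  └─ e
         │     └─ r
         │        └─ o *
         └─ m
            └─ i
               └─ s
                  └─ o *
Counting every labelled node above: 24.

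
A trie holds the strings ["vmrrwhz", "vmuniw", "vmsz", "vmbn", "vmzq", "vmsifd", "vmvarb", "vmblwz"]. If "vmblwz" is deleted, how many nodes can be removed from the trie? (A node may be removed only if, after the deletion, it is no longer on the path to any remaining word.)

A node on "vmblwz"'s path can go only if nothing else ends at it or branches off below it.
The suffix "lwz" (3 nodes) is used only by "vmblwz"; the node for "vmb" still has the child "n", so pruning stops there.
Nodes removed: 3

3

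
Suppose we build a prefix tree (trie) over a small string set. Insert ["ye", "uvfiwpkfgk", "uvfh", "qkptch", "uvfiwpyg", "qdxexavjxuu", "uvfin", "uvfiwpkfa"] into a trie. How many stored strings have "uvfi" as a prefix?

4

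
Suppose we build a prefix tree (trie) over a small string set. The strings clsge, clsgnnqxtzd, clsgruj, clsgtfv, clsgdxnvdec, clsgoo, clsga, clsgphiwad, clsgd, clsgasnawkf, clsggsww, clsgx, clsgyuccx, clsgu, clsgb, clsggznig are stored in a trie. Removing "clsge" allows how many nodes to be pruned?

1

After clearing the end-marker at "clsge", prune upward until reaching a node still needed by another word.
The suffix "e" (1 node) is used only by "clsge"; the node for "clsg" still has the child "n", so pruning stops there.
Nodes removed: 1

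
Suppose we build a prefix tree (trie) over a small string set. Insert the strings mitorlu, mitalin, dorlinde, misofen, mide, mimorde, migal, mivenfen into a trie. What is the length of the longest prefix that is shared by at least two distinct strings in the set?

The deepest shared node is where two words last agree before diverging.
"mitalin" and "mitorlu" agree on "mit" (3 characters) before diverging; nothing deeper is shared.
Longest shared-prefix length: 3

3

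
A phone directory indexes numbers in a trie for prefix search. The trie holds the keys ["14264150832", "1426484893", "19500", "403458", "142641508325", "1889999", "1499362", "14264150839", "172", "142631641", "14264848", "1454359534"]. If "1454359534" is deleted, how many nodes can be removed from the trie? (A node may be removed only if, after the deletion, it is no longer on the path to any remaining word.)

After clearing the end-marker at "1454359534", prune upward until reaching a node still needed by another word.
The suffix "54359534" (8 nodes) is used only by "1454359534"; the node for "14" still has the child "2", so pruning stops there.
Nodes removed: 8

8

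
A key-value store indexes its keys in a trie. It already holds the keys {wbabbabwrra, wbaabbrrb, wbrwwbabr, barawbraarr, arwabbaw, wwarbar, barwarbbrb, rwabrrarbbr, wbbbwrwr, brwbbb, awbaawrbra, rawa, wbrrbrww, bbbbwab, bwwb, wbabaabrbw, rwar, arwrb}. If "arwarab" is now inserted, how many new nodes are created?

3

Walking "arwarab" from the root, the first 4 characters ("arwa") follow existing edges; "r" is the first miss.
New nodes needed: |"arwarab"| − 4 = 7 − 4 = 3.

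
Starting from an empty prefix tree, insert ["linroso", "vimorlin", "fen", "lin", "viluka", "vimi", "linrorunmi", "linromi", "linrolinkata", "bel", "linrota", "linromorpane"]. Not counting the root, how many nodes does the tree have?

For each word, the new-node count is its length minus the longest prefix already in the trie:
  "linroso" → 7 new (l, i, n, r, o, s, o)
  "vimorlin" → 8 new (v, i, m, o, r, l, i, n)
  "fen" → 3 new (f, e, n)
  "lin" → prefix "lin" already present; 0 new (none)
  "viluka" → prefix "vi" already present; 4 new (l, u, k, a)
  "vimi" → prefix "vim" already present; 1 new (i)
  "linrorunmi" → prefix "linro" already present; 5 new (r, u, n, m, i)
  "linromi" → prefix "linro" already present; 2 new (m, i)
  "linrolinkata" → prefix "linro" already present; 7 new (l, i, n, k, a, t, a)
  "bel" → 3 new (b, e, l)
  "linrota" → prefix "linro" already present; 2 new (t, a)
  "linromorpane" → prefix "linrom" already present; 6 new (o, r, p, a, n, e)
Total nodes = 7 + 8 + 3 + 0 + 4 + 1 + 5 + 2 + 7 + 3 + 2 + 6 = 48

48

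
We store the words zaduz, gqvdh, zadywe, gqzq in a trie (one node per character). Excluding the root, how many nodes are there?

Count nodes per top-level branch (shared prefixes stored once):
  'g'-branch (gqvdh, gqzq): 7 nodes
  'z'-branch (zaduz, zadywe): 8 nodes
Sum: 15

15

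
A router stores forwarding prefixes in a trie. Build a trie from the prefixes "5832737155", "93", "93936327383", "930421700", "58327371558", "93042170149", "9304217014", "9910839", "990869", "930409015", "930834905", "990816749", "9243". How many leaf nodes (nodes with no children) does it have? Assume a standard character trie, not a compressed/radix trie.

Leaves are exactly the stored words that no other stored word extends.
Those words: "58327371558", "9243", "930409015", "930421700", "93042170149", "930834905", "93936327383", "990816749", "990869", "9910839"
Leaf count: 10

10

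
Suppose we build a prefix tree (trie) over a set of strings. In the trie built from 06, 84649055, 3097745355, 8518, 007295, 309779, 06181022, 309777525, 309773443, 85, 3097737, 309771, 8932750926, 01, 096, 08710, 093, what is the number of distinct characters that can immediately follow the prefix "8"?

Walk "8" from the root, arriving at one node.
Characters that immediately follow "8" among the stored strings: {4, 5, 9}.
That node has 3 child edges.

3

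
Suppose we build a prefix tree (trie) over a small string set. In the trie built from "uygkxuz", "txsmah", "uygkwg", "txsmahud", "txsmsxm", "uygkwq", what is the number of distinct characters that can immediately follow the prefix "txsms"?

1

Follow the path "txsms" to its node, then look at its outgoing edges.
Distinct next characters after "txsms": x.
That node has 1 child edge.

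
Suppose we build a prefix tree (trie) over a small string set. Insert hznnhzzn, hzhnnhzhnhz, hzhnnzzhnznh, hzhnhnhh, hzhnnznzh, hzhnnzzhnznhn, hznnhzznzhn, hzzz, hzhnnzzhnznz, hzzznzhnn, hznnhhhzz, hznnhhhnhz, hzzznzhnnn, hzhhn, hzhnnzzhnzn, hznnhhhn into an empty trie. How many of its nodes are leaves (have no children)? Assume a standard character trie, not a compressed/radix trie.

Leaves are exactly the stored words that no other stored word extends.
Those words: "hzhhn", "hzhnhnhh", "hzhnnhzhnhz", "hzhnnznzh", "hzhnnzzhnznhn", "hzhnnzzhnznz", "hznnhhhnhz", "hznnhhhzz", "hznnhzznzhn", "hzzznzhnnn"
Leaf count: 10

10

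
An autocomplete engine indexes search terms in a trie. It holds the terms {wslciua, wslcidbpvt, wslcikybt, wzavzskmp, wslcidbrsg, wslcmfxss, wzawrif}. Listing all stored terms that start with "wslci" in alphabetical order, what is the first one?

DFS of the "wslci" subtree visits, in order: "wslcidbpvt", "wslcidbrsg", "wslcikybt", "wslciua"
Position 1: wslcidbpvt

wslcidbpvt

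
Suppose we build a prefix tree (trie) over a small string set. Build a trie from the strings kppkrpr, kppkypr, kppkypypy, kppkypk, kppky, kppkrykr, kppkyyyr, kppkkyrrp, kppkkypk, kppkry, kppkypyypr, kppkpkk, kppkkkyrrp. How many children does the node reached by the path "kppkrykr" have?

The children of the "kppkrykr" node are the distinct next characters among strings starting with "kppkrykr".
No stored string extends past "kppkrykr".
That node has 0 child edges.

0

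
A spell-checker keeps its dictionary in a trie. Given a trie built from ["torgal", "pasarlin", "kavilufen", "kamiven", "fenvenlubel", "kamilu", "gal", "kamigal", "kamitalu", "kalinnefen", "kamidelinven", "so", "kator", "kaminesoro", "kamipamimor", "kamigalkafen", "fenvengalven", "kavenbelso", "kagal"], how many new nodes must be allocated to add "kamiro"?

2

"kami" is already a path in the trie; the remaining "ro" must be added.
So 6 − 4 = 2 new nodes.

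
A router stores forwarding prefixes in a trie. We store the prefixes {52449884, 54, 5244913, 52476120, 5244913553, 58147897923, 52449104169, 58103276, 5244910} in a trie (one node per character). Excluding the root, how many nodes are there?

Trie structure (* marks end of a word):
(root)
└─ 5
   ├─ 2
   │  └─ 4
   │     ├─ 4
   │     │  └─ 9
   │     │     ├─ 1
   │     │     │  ├─ 0 *
   │     │     │  │  └─ 4
   │     │     │  │     └─ 1
   │     │     │  │        └─ 6
   │     │     │  │           └─ 9 *
   │     │     │  └─ 3 *
   │     │     │     └─ 5
   │     │     │        └─ 5
   │     │     │           └─ 3 *
   │     │     └─ 8
   │     │        └─ 8
   │     │           └─ 4 *
   │     └─ 7
   │        └─ 6
   │           └─ 1
   │              └─ 2
   │                 └─ 0 *
   ├─ 4 *
   └─ 8
      └─ 1
         ├─ 0
         │  └─ 3
         │     └─ 2
         │        └─ 7
         │           └─ 6 *
         └─ 4
            └─ 7
               └─ 8
                  └─ 9
                     └─ 7
                        └─ 9
                           └─ 2
                              └─ 3 *
Counting every labelled node above: 39.

39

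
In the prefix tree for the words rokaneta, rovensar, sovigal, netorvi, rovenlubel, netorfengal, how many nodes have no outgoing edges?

6

Leaves are exactly the stored words that no other stored word extends.
Those words: "netorfengal", "netorvi", "rokaneta", "rovenlubel", "rovensar", "sovigal"
Leaf count: 6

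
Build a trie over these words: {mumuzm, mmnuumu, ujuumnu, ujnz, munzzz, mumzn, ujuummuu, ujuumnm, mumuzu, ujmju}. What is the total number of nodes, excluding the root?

Insert word by word; a character creates a node only if that edge doesn't already exist:
  "mumuzm" → 6 new (m, u, m, u, z, m)
  "mmnuumu" → prefix "m" already present; 6 new (m, n, u, u, m, u)
  "ujuumnu" → 7 new (u, j, u, u, m, n, u)
  "ujnz" → prefix "uj" already present; 2 new (n, z)
  "munzzz" → prefix "mu" already present; 4 new (n, z, z, z)
  "mumzn" → prefix "mum" already present; 2 new (z, n)
  "ujuummuu" → prefix "ujuum" already present; 3 new (m, u, u)
  "ujuumnm" → prefix "ujuumn" already present; 1 new (m)
  "mumuzu" → prefix "mumuz" already present; 1 new (u)
  "ujmju" → prefix "uj" already present; 3 new (m, j, u)
Total nodes = 6 + 6 + 7 + 2 + 4 + 2 + 3 + 1 + 1 + 3 = 35

35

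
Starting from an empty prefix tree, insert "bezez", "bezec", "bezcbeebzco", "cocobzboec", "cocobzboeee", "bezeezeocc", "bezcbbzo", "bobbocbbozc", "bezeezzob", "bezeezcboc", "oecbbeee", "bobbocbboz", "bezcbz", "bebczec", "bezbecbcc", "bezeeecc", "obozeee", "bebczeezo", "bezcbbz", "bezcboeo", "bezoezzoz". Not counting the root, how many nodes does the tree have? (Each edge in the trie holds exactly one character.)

93

For each word, the new-node count is its length minus the longest prefix already in the trie:
  "bezez" → 5 new (b, e, z, e, z)
  "bezec" → prefix "beze" already present; 1 new (c)
  "bezcbeebzco" → prefix "bez" already present; 8 new (c, b, e, e, b, z, c, o)
  "cocobzboec" → 10 new (c, o, c, o, b, z, b, o, e, c)
  "cocobzboeee" → prefix "cocobzboe" already present; 2 new (e, e)
  "bezeezeocc" → prefix "beze" already present; 6 new (e, z, e, o, c, c)
  "bezcbbzo" → prefix "bezcb" already present; 3 new (b, z, o)
  "bobbocbbozc" → prefix "b" already present; 10 new (o, b, b, o, c, b, b, o, z, c)
  "bezeezzob" → prefix "bezeez" already present; 3 new (z, o, b)
  "bezeezcboc" → prefix "bezeez" already present; 4 new (c, b, o, c)
  "oecbbeee" → 8 new (o, e, c, b, b, e, e, e)
  "bobbocbboz" → prefix "bobbocbboz" already present; 0 new (none)
  "bezcbz" → prefix "bezcb" already present; 1 new (z)
  "bebczec" → prefix "be" already present; 5 new (b, c, z, e, c)
  "bezbecbcc" → prefix "bez" already present; 6 new (b, e, c, b, c, c)
  "bezeeecc" → prefix "bezee" already present; 3 new (e, c, c)
  "obozeee" → prefix "o" already present; 6 new (b, o, z, e, e, e)
  "bebczeezo" → prefix "bebcze" already present; 3 new (e, z, o)
  "bezcbbz" → prefix "bezcbbz" already present; 0 new (none)
  "bezcboeo" → prefix "bezcb" already present; 3 new (o, e, o)
  "bezoezzoz" → prefix "bez" already present; 6 new (o, e, z, z, o, z)
Total nodes = 5 + 1 + 8 + 10 + 2 + 6 + 3 + 10 + 3 + 4 + 8 + 0 + 1 + 5 + 6 + 3 + 6 + 3 + 0 + 3 + 6 = 93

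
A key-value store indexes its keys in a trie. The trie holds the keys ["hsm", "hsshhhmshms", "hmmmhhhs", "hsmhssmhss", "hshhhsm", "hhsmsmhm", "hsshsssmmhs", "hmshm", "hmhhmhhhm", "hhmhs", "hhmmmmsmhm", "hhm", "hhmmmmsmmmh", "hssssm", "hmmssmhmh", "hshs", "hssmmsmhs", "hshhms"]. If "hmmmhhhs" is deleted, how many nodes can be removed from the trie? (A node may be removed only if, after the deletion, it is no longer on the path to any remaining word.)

Walk "hmmmhhhs" from the leaf back toward the root, removing each node that no remaining word uses.
The suffix "mhhhs" (5 nodes) is used only by "hmmmhhhs"; the node for "hmm" still has the child "s", so pruning stops there.
Nodes removed: 5

5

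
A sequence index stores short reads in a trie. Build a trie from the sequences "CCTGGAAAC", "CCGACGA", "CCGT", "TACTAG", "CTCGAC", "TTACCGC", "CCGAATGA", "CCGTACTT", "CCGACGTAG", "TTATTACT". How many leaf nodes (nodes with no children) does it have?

Leaves are exactly the stored words that no other stored word extends.
Those words: "CCGAATGA", "CCGACGA", "CCGACGTAG", "CCGTACTT", "CCTGGAAAC", "CTCGAC", "TACTAG", "TTACCGC", "TTATTACT"
Leaf count: 9

9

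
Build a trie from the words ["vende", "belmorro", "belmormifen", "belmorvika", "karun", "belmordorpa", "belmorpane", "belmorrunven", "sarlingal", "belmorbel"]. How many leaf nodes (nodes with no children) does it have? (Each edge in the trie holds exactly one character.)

10

Leaves are exactly the stored words that no other stored word extends.
Those words: "belmorbel", "belmordorpa", "belmormifen", "belmorpane", "belmorro", "belmorrunven", "belmorvika", "karun", "sarlingal", "vende"
Leaf count: 10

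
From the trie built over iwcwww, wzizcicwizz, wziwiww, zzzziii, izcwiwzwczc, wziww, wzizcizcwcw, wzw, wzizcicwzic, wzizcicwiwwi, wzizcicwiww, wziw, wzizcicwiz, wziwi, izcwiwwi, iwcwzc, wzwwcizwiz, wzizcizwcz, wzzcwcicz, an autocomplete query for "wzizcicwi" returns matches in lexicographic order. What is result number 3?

wzizcicwiz

DFS of the "wzizcicwi" subtree visits, in order: "wzizcicwiww", "wzizcicwiwwi", "wzizcicwiz", "wzizcicwizz"
The 3rd is wzizcicwiz.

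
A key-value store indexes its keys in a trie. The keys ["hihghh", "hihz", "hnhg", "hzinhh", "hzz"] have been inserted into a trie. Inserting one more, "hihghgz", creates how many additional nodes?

2

The longest prefix of "hihghgz" already in the trie is "hihgh" (length 5).
So 7 − 5 = 2 new nodes.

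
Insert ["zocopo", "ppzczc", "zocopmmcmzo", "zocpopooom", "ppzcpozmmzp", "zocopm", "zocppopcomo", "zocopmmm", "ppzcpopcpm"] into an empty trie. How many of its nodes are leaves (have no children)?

A leaf is a node with no children — equivalently, the end of a word that is not a proper prefix of any other stored word.
Those words: "ppzcpopcpm", "ppzcpozmmzp", "ppzczc", "zocopmmcmzo", "zocopmmm", "zocopo", "zocpopooom", "zocppopcomo"
Leaf count: 8

8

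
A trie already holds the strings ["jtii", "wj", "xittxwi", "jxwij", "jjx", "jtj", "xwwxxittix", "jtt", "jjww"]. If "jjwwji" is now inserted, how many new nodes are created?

2

"jjww" is already a path in the trie; the remaining "ji" must be added.
Each of the 2 remaining characters creates one node.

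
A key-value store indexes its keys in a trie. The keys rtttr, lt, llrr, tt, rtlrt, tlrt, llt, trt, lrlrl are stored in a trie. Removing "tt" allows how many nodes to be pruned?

1

Walk "tt" from the leaf back toward the root, removing each node that no remaining word uses.
The suffix "t" (1 node) is used only by "tt"; the node for "t" still has the child "l", so pruning stops there.
Nodes removed: 1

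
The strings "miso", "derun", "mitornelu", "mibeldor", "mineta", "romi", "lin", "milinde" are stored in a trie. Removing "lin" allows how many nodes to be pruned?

3

Walk "lin" from the leaf back toward the root, removing each node that no remaining word uses.
No other word shares any prefix with "lin", so all 3 of its nodes go.
Nodes removed: 3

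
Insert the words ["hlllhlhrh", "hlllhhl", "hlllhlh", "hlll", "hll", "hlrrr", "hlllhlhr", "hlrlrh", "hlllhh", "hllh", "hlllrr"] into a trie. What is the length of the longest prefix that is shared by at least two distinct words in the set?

8

The deepest shared node is where two words last agree before diverging.
e.g. "hlllhlhr" and "hlllhlhrh" share the prefix "hlllhlhr" of length 8; no pair shares a longer one.
Longest shared-prefix length: 8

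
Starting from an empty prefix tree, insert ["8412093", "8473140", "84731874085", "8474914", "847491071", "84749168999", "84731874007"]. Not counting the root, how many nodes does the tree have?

Count nodes per top-level branch (shared prefixes stored once):
  '8'-branch (8412093, 8473140, 84731874007, 84731874085, 847491071, 8474914, 84749168999): 32 nodes
Sum: 32

32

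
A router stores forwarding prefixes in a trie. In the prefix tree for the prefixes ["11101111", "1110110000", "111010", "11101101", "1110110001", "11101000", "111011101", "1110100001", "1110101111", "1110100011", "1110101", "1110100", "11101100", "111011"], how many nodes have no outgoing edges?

Leaves are exactly the stored words that no other stored word extends.
Those words: "1110100001", "1110100011", "1110101111", "1110110000", "1110110001", "11101101", "111011101", "11101111"
Leaf count: 8

8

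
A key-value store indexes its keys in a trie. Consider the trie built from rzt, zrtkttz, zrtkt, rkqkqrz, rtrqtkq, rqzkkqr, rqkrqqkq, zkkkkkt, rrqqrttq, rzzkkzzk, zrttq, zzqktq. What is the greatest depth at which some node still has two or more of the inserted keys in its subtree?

Equivalently: take the maximum, over all pairs, of their longest common prefix length.
"zrtkt" and "zrtkttz" agree on "zrtkt" (5 characters) before diverging; nothing deeper is shared.
Longest shared-prefix length: 5

5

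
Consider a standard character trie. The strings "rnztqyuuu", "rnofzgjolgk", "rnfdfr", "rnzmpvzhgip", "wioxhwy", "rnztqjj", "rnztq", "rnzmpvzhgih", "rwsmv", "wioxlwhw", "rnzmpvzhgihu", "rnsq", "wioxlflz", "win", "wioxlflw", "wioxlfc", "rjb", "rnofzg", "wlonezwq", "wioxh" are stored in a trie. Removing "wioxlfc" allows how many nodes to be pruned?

A node on "wioxlfc"'s path can go only if nothing else ends at it or branches off below it.
The suffix "c" (1 node) is used only by "wioxlfc"; the node for "wioxlf" still has the child "l", so pruning stops there.
Nodes removed: 1

1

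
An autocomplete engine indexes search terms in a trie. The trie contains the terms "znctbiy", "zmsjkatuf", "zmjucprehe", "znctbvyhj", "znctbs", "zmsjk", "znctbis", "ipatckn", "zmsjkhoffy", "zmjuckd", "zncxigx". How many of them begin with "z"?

10

Filter for entries beginning with "z":
Matches: "zmjuckd", "zmjucprehe", "zmsjk", "zmsjkatuf", "zmsjkhoffy", "znctbis", "znctbiy", "znctbs", "znctbvyhj", "zncxigx"
Count: 10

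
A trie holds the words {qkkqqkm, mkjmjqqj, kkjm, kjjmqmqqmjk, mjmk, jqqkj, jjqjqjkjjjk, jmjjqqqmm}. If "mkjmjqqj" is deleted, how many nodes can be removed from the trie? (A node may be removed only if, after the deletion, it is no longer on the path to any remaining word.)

7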